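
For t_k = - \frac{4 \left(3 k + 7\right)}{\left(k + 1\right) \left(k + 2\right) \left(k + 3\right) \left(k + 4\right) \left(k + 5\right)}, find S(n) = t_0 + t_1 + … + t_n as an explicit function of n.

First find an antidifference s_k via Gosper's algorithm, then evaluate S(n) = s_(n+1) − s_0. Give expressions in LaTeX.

S(n) = \frac{- n^{3} - 11 n^{2} - 38 n - 28}{3 \left(n^{3} + 11 n^{2} + 38 n + 40\right)}

The ratio is (k + 1)*(3*k + 10)/((k + 6)*(3*k + 7)).
Take A(k)=k + 1, B(k)=k + 6, C(k)=k + 7/3.
Set up (k + 1)·f(k+1) − (k + 5)·f(k) − (k + 7/3) = 0.
Bound: deg f ≤ 4.
Match coefficients ⇒ f(k) = k*(k + 2)*(k**2 + 8*k + 19)/36.
So s_k = (B(k−1)f/C)·t_k = (k*(k + 2)*(k + 5)*(k**2 + 8*k + 19)/(12*(3*k + 7)))·t_k = k*(-k**2 - 8*k - 19)/(3*(k**3 + 8*k**2 + 19*k + 12)).
Δs = 4*(-3*k - 7)/(k**5 + 15*k**4 + 85*k**3 + 225*k**2 + 274*k + 120), as required.
s_(n+1) = (-n**3 - 11*n**2 - 38*n - 28)/(3*(n**3 + 11*n**2 + 38*n + 40)) and s_(0) = 0, so S(n) = (-n**3 - 11*n**2 - 38*n - 28)/(3*(n**3 + 11*n**2 + 38*n + 40)).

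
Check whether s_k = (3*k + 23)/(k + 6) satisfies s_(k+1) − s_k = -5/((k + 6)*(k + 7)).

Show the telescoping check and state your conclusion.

s_(k+1) = (3*k + 26)/(k + 7)
s_(k+1) − s_k = -5/(k**2 + 13*k + 42)
(s_(k+1) − s_k) − t_k = 0

Valid: the claim telescopes to t_k.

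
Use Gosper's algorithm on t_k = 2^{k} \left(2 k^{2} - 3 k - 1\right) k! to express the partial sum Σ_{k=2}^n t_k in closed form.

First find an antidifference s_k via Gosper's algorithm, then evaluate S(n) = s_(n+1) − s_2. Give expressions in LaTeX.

S(n) = 2 \cdot 2^{n} n^{2} n! - 2 \cdot 2^{n} n n! - 4 \cdot 2^{n} n! + 8

r(k) = 2*(2*k**3 + 3*k**2 - k - 2)/(2*k**2 - 3*k - 1) after simplifying.
Normal form (A,B,C) = (2*k + 2, 1, k**2 - 3*k/2 - 1/2).
Need (2*k + 2)·f(k+1) − (1)·f(k) = k**2 - 3*k/2 - 1/2.
From deg A=1, deg B=0, deg C=2: d=1.
A polynomial solution: f(k) = (k - 3)/2.
Get s_k = R·t_k = 2**k*(k - 3)*factorial(k) with R(k) = B(k−1)f(k)/C(k) = (k - 3)/(2*k**2 - 3*k - 1).
Δs = 2**k*(2*k**2 - 3*k - 1)*factorial(k), as required.
Telescope: S(n) = s_(n+1) − s_(2) = 2**(n + 1)*(n - 2)*factorial(n + 1) − (-8) = 2*2**n*n**2*factorial(n) - 2*2**n*n*factorial(n) - 4*2**n*factorial(n) + 8.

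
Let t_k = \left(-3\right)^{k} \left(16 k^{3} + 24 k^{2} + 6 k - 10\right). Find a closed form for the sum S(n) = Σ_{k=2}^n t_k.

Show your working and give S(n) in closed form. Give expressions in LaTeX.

Step 1: r(k) = 3*(-8*k**3 - 36*k**2 - 51*k - 18)/(8*k**3 + 12*k**2 + 3*k - 5).
Normal form (A,B,C) = (-3, 1, k**3 + 3*k**2/2 + 3*k/8 - 5/8).
Solve (-3)·f(k+1) − (1)·f(k) = k**3 + 3*k**2/2 + 3*k/8 - 5/8.
deg f ≤ 3 (via 0,0,3).
Solving with deg f ≤ 3: f(k) = -(4*k**3 - 3*k**2 - 3*k - 1)/16.
So s_k = (B(k−1)f/C)·t_k = (-(4*k**3 - 3*k**2 - 3*k - 1)/(2*(8*k**3 + 12*k**2 + 3*k - 5)))·t_k = (-3)**k*(-4*k**3 + 3*k**2 + 3*k + 1).
Δs = (-3)**k*(16*k**3 + 24*k**2 + 6*k - 10), as required.
Σ_(k=2)^n t_k = s_(n+1) − s_(2) = ((-3)**(n + 1)*(-4*n**3 - 9*n**2 - 3*n + 3)) − (-117), i.e. 12*(-3)**n*n**3 + 27*(-3)**n*n**2 + 9*(-3)**n*n - 9*(-3)**n + 117.

S(n) = 12 \left(-3\right)^{n} n^{3} + 27 \left(-3\right)^{n} n^{2} + 9 \left(-3\right)^{n} n - 9 \left(-3\right)^{n} + 117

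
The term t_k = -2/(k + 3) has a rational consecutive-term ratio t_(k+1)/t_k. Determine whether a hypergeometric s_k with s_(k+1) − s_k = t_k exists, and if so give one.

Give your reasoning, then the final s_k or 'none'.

none (Gosper's algorithm certifies no s_k)

Step 1: r(k) = (k + 3)/(k + 4).
Gosper form: A/B · C(k+1)/C(k) with A=k + 3, B=k + 4, C=1.
Key eq: (k + 3)·f(k+1) = (k + 3)·f(k) + (1).
d = 0 from the (1,1,0) case.
Generic f = c0 gives residual -1; -1 = 0 cannot hold, so t_k is not Gosper-summable.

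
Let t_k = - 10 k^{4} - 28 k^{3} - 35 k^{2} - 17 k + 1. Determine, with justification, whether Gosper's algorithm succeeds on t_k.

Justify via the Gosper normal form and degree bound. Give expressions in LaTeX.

r(k) = (10*k**4 + 68*k**3 + 179*k**2 + 211*k + 89)/(10*k**4 + 28*k**3 + 35*k**2 + 17*k - 1) after simplifying.
So A=1 and B=1, with C=k**4 + 14*k**3/5 + 7*k**2/2 + 17*k/10 - 1/10.
Need (1)·f(k+1) − (1)·f(k) = k**4 + 14*k**3/5 + 7*k**2/2 + 17*k/10 - 1/10.
d = 5 from the (0,0,4) case.
Solve for f: f(k) = k*(2*k**4 + 2*k**3 + k**2 - 2*k - 4)/10 (degree 5 ≤ 5).
Then R = B(k−1)f/C = k*(2*k**4 + 2*k**3 + k**2 - 2*k - 4)/(10*k**4 + 28*k**3 + 35*k**2 + 17*k - 1), so s_k = R(k)·t_k = k*(-2*k**4 - 2*k**3 - k**2 + 2*k + 4).
Verify: -10*k**4 - 28*k**3 - 35*k**2 - 17*k + 1 matches t_k.

Yes. s_k = k \left(- 2 k^{4} - 2 k^{3} - k^{2} + 2 k + 4\right).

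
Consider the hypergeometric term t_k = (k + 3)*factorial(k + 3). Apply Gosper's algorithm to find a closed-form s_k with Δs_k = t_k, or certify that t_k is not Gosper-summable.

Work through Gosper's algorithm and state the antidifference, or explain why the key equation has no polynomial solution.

r(k) = (k + 4)**2/(k + 3) after simplifying.
Normal form (A,B,C) = (k + 4, 1, k + 3).
Solve (k + 4)·f(k+1) − (1)·f(k) = k + 3.
d = 0 from the (1,0,1) case.
Solve for f: f(k) = 1 (degree 0 ≤ 0).
R(k) = B(k−1)·f(k)/C(k) = 1/(k + 3); s_k = R·t_k = factorial(k + 3).
Δs = (k + 3)*factorial(k + 3), as required.

s_k = factorial(k + 3)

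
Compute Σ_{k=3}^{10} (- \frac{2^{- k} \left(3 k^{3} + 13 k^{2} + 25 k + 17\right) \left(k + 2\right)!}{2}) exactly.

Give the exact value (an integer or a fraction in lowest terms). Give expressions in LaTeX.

Σ = -2450672175/2

r(k) = (3*k**4 + 31*k**3 + 126*k**2 + 238*k + 174)/(2*(3*k**3 + 13*k**2 + 25*k + 17)) after simplifying.
A = k/2 + 3/2, B = 1, C = k**3 + 13*k**2/3 + 25*k/3 + 17/3.
Key eq: (k/2 + 3/2)·f(k+1) = (1)·f(k) + (k**3 + 13*k**2/3 + 25*k/3 + 17/3).
d = 2 from the (1,0,3) case.
Coefficient equations give f(k) = 2*(k + 2)*(3*k - 2)/3.
R(k) = B(k−1)·f(k)/C(k) = 2*(k + 2)*(3*k - 2)/(3*k**3 + 13*k**2 + 25*k + 17); s_k = R·t_k = -(k + 2)*(3*k - 2)*factorial(k + 2)/2**k.
Δs = -(3*k**3 + 13*k**2 + 25*k + 17)*factorial(k + 2)/(2*2**k), as required.
Telescoping: Σ = s_(11) − s_(3) = -2450673225/2 − (-525) = -2450672175/2.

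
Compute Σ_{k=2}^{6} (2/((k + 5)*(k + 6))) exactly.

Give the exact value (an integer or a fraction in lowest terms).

Ratio r(k) = (k + 5)/(k + 7).
Take A(k)=k + 5, B(k)=k + 7, C(k)=1.
Set up (k + 5)·f(k+1) − (k + 6)·f(k) − (1) = 0.
Bound: deg f ≤ 1.
Coefficient equations give f(k) = k/5.
R(k) = B(k−1)·f(k)/C(k) = k*(k + 6)/5; s_k = R·t_k = 2*k/(5*(k + 5)).
s_(k+1) − s_k = 2/(k**2 + 11*k + 30) = t_k.
Sum = s_(7) − s_(2); s_(7) = 7/30, s_(2) = 4/35 ⇒ 5/42.

Σ = 5/42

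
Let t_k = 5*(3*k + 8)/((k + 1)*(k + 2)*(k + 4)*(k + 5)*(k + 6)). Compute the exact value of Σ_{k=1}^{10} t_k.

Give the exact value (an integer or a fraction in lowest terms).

Σ = 47/576

Ratio r(k) = (k + 1)*(k + 4)*(3*k + 11)/((k + 3)*(k + 7)*(3*k + 8)).
Normal form (A,B,C) = (k + 1, k + 7, k**2 + 17*k/3 + 8).
Key eq: (k + 1)·f(k+1) = (k + 6)·f(k) + (k**2 + 17*k/3 + 8).
deg f ≤ 5 (via 1,1,2).
Solving with deg f ≤ 5: f(k) = k*(k + 2)*(k + 3)*(k**2 + 10*k + 29)/60.
R(k) = B(k−1)·f(k)/C(k) = k*(k + 2)*(k + 6)*(k**2 + 10*k + 29)/(20*(3*k + 8)); s_k = R·t_k = k*(k**2 + 10*k + 29)/(4*(k**3 + 10*k**2 + 29*k + 20)).
Verify: 5*(3*k + 8)/(k**5 + 18*k**4 + 121*k**3 + 372*k**2 + 508*k + 240) matches t_k.
Telescoping: Σ = s_(11) − s_(1) = 143/576 − (1/6) = 47/576.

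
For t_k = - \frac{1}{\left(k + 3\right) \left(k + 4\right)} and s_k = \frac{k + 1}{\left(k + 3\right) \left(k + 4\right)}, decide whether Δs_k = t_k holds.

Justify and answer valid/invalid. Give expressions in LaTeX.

s_(k+1) = (k + 2)/((k + 4)*(k + 5))
s_(k+1) − s_k = (1 - k)/(k**3 + 12*k**2 + 47*k + 60)
(s_(k+1) − s_k) − t_k = 6/(k**3 + 12*k**2 + 47*k + 60)

Invalid: residual \frac{6}{k^{3} + 12 k^{2} + 47 k + 60} ≠ 0.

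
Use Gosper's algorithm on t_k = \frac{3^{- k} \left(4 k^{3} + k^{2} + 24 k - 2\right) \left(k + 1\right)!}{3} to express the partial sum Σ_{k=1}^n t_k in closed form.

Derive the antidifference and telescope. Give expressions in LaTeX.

S(n) = 3^{- n - 1} \left(- 10 \cdot 3^{n} + 4 n^{4} n! + 17 n^{3} n! + 28 n^{2} n! + 25 n n! + 10 n!\right)

Ratio r(k) = (k + 2)*(24*k + 4*(k + 1)**3 + (k + 1)**2 + 22)/(3*(4*k**3 + k**2 + 24*k - 2)).
Take A(k)=k/3 + 2/3, B(k)=1, C(k)=k**3 + k**2/4 + 6*k - 1/2.
Need (k/3 + 2/3)·f(k+1) − (1)·f(k) = k**3 + k**2/4 + 6*k - 1/2.
d = 2 from the (1,0,3) case.
Coefficient equations give f(k) = 3*(4*k**2 - 3*k + 4)/4.
Certificate R = B(k−1)f/C = 3*(4*k**2 - 3*k + 4)/(4*k**3 + k**2 + 24*k - 2) gives s_k = (4*k**2 - 3*k + 4)*factorial(k + 1)/3**k.
Δs = (4*k**3 + k**2 + 24*k - 2)*factorial(k + 1)/(3*3**k), as required.
s_(n+1) = 3**(-n - 1)*(4*n**2 + 5*n + 5)*factorial(n + 2) and s_(1) = 10/3, so S(n) = 3**(-n - 1)*(-10*3**n + 4*n**4*factorial(n) + 17*n**3*factorial(n) + 28*n**2*factorial(n) + 25*n*factorial(n) + 10*factorial(n)).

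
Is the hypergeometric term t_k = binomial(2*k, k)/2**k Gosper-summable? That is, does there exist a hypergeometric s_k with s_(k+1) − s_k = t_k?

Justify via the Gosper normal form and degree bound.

Step 1: r(k) = (2*k + 1)/(k + 1).
Normal form (A,B,C) = (2*k + 1, k + 1, 1).
Solve (2*k + 1)·f(k+1) − (k)·f(k) = 1.
deg f ≤ -1 (via 1,1,0).
Bound -1 < 0, so the key equation has no polynomial solution.

No. Not Gosper-summable.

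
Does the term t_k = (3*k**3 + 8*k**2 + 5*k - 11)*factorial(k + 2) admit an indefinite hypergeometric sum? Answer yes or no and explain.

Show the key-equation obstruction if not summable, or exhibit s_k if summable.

r(k) = (3*k**4 + 26*k**3 + 81*k**2 + 95*k + 15)/(3*k**3 + 8*k**2 + 5*k - 11) after simplifying.
Factor: A=k + 3; B=1; C=k**3 + 8*k**2/3 + 5*k/3 - 11/3.
Key eq: (k + 3)·f(k+1) = (1)·f(k) + (k**3 + 8*k**2/3 + 5*k/3 - 11/3).
Bound: deg f ≤ 2.
Solve for f: f(k) = (k - 2)*(3*k + 2)/3 (degree 2 ≤ 2).
Then R = B(k−1)f/C = (k - 2)*(3*k + 2)/(3*k**3 + 8*k**2 + 5*k - 11), so s_k = R(k)·t_k = (k - 2)*(3*k + 2)*factorial(k + 2).
Check: Δs_k = (3*k**3 + 8*k**2 + 5*k - 11)*factorial(k + 2). ✓

Yes. s_k = (k - 2)*(3*k + 2)*factorial(k + 2).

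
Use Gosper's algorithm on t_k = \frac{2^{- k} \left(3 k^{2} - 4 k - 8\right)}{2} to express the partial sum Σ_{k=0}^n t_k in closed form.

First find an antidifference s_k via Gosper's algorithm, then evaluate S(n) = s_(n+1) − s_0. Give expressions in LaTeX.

Compute t_(k+1)/t_k: get (3*k**2 + 2*k - 9)/(2*(3*k**2 - 4*k - 8)).
So A=1/2 and B=1, with C=k**2 - 4*k/3 - 8/3.
Set up (1/2)·f(k+1) − (1)·f(k) − (k**2 - 4*k/3 - 8/3) = 0.
Degrees (0,0,2) ⇒ d ≤ 2.
A polynomial solution: f(k) = -2*(3*k**2 + 2*k - 3)/3.
Then R = B(k−1)f/C = -2*(3*k**2 + 2*k - 3)/(3*k**2 - 4*k - 8), so s_k = R(k)·t_k = (-3*k**2 - 2*k + 3)/2**k.
Verify: (3*k**2 - 4*k - 8)/(2*2**k) matches t_k.
s_(n+1) = 2**(-n - 1)*(-3*n**2 - 8*n - 2) and s_(0) = 3, so S(n) = (-6*2**n - 3*n**2 - 8*n - 2)/(2*2**n).

S(n) = \frac{2^{- n} \left(- 6 \cdot 2^{n} - 3 n^{2} - 8 n - 2\right)}{2}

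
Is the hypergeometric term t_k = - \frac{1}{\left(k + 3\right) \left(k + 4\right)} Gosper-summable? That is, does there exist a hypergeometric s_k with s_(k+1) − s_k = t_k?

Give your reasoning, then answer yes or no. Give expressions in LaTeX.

r(k) = (k + 3)/(k + 5) after simplifying.
Factor: A=k + 3; B=k + 5; C=1.
Solve (k + 3)·f(k+1) − (k + 4)·f(k) = 1.
deg f ≤ 1 (via 1,1,0).
Match coefficients ⇒ f(k) = k/3.
So s_k = (B(k−1)f/C)·t_k = (k*(k + 4)/3)·t_k = -k/(3*k + 9).
s_(k+1) − s_k = -1/(k**2 + 7*k + 12) = t_k.

Yes. s_k = - \frac{k}{3 k + 9}.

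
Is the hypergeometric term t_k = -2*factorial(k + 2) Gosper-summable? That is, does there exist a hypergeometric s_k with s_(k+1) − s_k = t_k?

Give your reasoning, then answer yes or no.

No; the degree bound rules out any f.

Compute t_(k+1)/t_k: get k + 3.
Normal form (A,B,C) = (k + 3, 1, 1).
Key eq: (k + 3)·f(k+1) = (1)·f(k) + (1).
Bound: deg f ≤ -1.
Bound -1 < 0, so the key equation has no polynomial solution.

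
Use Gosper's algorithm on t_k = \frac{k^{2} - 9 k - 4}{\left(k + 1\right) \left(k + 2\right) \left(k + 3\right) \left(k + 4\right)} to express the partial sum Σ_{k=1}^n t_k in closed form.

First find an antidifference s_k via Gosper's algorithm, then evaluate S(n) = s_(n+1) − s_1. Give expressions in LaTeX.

S(n) = \frac{n \left(- n^{2} - 15 n - 20\right)}{6 \left(n^{3} + 9 n^{2} + 26 n + 24\right)}

The ratio is (k + 1)*(9*k - (k + 1)**2 + 13)/((k + 5)*(-k**2 + 9*k + 4)).
Gosper form: A/B · C(k+1)/C(k) with A=k + 1, B=k + 5, C=k**2 - 9*k - 4.
f must satisfy (k + 1)·f(k+1) − (k + 4)·f(k) = k**2 - 9*k - 4.
deg f ≤ 3 (via 1,1,2).
Coefficient equations give f(k) = -k*(k**2 + 9*k + 2)/3.
Certificate R = B(k−1)f/C = -k*(k + 4)*(k**2 + 9*k + 2)/(3*(k**2 - 9*k - 4)) gives s_k = k*(-k**2 - 9*k - 2)/(3*(k + 1)*(k + 2)*(k + 3)).
Verify: (k**2 - 9*k - 4)/(k**4 + 10*k**3 + 35*k**2 + 50*k + 24) matches t_k.
Evaluate: s_(n+1) = (-n**3 - 12*n**2 - 23*n - 12)/(3*(n**3 + 9*n**2 + 26*n + 24)); subtract s_(1) = -1/6 ⇒ S(n) = n*(-n**2 - 15*n - 20)/(6*(n**3 + 9*n**2 + 26*n + 24)).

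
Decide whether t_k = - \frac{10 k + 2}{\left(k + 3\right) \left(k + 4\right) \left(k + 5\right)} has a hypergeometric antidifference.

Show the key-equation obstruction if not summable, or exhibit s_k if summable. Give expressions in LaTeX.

r(k) = (k + 3)*(5*k + 6)/((k + 6)*(5*k + 1)) after simplifying.
A = k + 3, B = k + 6, C = k + 1/5.
f must satisfy (k + 3)·f(k+1) − (k + 5)·f(k) = k + 1/5.
Degrees (1,1,1) ⇒ d ≤ 2.
Coefficient equations give f(k) = k*(2*k - 1)/15.
So s_k = (B(k−1)f/C)·t_k = (k*(k + 5)*(2*k - 1)/(3*(5*k + 1)))·t_k = -2*k*(2*k - 1)/(3*(k + 3)*(k + 4)).
Verify: 2*(-5*k - 1)/(k**3 + 12*k**2 + 47*k + 60) matches t_k.

Yes. s_k = - \frac{2 k \left(2 k - 1\right)}{3 \left(k + 3\right) \left(k + 4\right)}.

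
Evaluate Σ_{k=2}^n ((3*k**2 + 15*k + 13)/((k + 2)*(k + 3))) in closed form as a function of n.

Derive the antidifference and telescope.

Ratio r(k) = (k + 2)*(15*k + 3*(k + 1)**2 + 28)/((k + 4)*(3*k**2 + 15*k + 13)).
Normal form (A,B,C) = (k + 2, k + 4, k**2 + 5*k + 13/3).
Need (k + 2)·f(k+1) − (k + 3)·f(k) = k**2 + 5*k + 13/3.
d = 2 from the (1,1,2) case.
Solving with deg f ≤ 2: f(k) = k*(6*k + 7)/6.
Certificate R = B(k−1)f/C = k*(k + 3)*(6*k + 7)/(2*(3*k**2 + 15*k + 13)) gives s_k = k*(6*k + 7)/(2*(k + 2)).
s_(k+1) − s_k = (3*k**2 + 15*k + 13)/(k**2 + 5*k + 6) = t_k.
Telescope: S(n) = s_(n+1) − s_(2) = (6*n**2 + 19*n + 13)/(2*(n + 3)) − (19/4) = (12*n**2 + 19*n - 31)/(4*(n + 3)).

S(n) = (12*n**2 + 19*n - 31)/(4*(n + 3))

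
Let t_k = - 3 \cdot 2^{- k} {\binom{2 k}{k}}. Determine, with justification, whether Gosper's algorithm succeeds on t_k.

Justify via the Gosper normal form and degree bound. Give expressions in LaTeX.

Ratio r(k) = (2*k + 1)/(k + 1).
So A=2*k + 1 and B=k + 1, with C=1.
Need (2*k + 1)·f(k+1) − (k)·f(k) = 1.
deg f ≤ -1 (via 1,1,0).
Bound -1 < 0, so the key equation has no polynomial solution.

No. Not Gosper-summable.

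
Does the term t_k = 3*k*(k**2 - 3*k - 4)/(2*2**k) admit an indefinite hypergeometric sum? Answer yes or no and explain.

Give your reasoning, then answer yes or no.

Step 1: r(k) = (k**2 - k - 6)/(2*k*(k - 4)).
Gosper form: A/B · C(k+1)/C(k) with A=1/2, B=1, C=k**3 - 3*k**2 - 4*k.
Set up (1/2)·f(k+1) − (1)·f(k) − (k**3 - 3*k**2 - 4*k) = 0.
From deg A=0, deg B=0, deg C=3: d=3.
A polynomial solution: f(k) = -2*k*(k - 1)*(k + 1).
Get s_k = R·t_k = 3*k*(1 - k**2)/2**k with R(k) = B(k−1)f(k)/C(k) = -2*(k - 1)/(k - 4).
Verify: 3*k*(k**2 - 3*k - 4)/(2*2**k) matches t_k.

Yes. s_k = 3*k*(1 - k**2)/2**k.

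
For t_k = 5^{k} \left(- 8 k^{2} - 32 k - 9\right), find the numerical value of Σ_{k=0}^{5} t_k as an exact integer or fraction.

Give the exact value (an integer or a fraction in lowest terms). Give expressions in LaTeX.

Σ = -1343754

Compute t_(k+1)/t_k: get 5*(8*k**2 + 48*k + 49)/(8*k**2 + 32*k + 9).
Gosper form: A/B · C(k+1)/C(k) with A=5, B=1, C=k**2 + 4*k + 9/8.
Key eq: (5)·f(k+1) = (1)·f(k) + (k**2 + 4*k + 9/8).
deg f ≤ 2 (via 0,0,2).
Solving with deg f ≤ 2: f(k) = (2*k**2 + 3*k - 4)/8.
So s_k = (B(k−1)f/C)·t_k = ((2*k**2 + 3*k - 4)/(8*k**2 + 32*k + 9))·t_k = 5**k*(-2*k**2 - 3*k + 4).
Check: Δs_k = 5**k*(-8*k**2 - 32*k - 9). ✓
Sum = s_(6) − s_(0); s_(6) = -1343750, s_(0) = 4 ⇒ -1343754.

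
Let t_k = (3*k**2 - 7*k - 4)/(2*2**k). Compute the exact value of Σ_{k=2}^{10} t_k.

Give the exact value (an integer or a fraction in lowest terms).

Σ = 1873/1024

The ratio is (3*k**2 - k - 8)/(2*(3*k**2 - 7*k - 4)).
Factor: A=1/2; B=1; C=k**2 - 7*k/3 - 4/3.
Need (1/2)·f(k+1) − (1)·f(k) = k**2 - 7*k/3 - 4/3.
Degrees (0,0,2) ⇒ d ≤ 2.
Match coefficients ⇒ f(k) = -2*(k - 1)*(3*k + 2)/3.
So s_k = (B(k−1)f/C)·t_k = (-2*(k - 1)*(3*k + 2)/(3*k**2 - 7*k - 4))·t_k = (-3*k**2 + k + 2)/2**k.
Check: Δs_k = (3*k**2 - 7*k - 4)/(2*2**k). ✓
Evaluate s at k=11 and k=2: -175/1024 and -2; difference 1873/1024.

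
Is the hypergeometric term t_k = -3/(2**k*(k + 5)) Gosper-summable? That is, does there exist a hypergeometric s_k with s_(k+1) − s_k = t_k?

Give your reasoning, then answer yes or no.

No. Not Gosper-summable.

t_(k+1)/t_k = (k + 5)/(2*(k + 6)).
Factor: A=k/2 + 5/2; B=k + 6; C=1.
Set up (k/2 + 5/2)·f(k+1) − (k + 5)·f(k) − (1) = 0.
deg f ≤ -1 (via 1,1,0).
Negative degree bound (-1): no f exists, t_k not Gosper-summable.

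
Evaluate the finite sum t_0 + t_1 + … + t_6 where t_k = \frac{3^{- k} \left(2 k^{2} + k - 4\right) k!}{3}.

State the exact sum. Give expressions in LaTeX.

Step 1: r(k) = (k + 1)*(k + 2*(k + 1)**2 - 3)/(3*(2*k**2 + k - 4)).
Normal form (A,B,C) = (k/3 + 1/3, 1, k**2 + k/2 - 2).
Key eq: (k/3 + 1/3)·f(k+1) = (1)·f(k) + (k**2 + k/2 - 2).
From deg A=1, deg B=0, deg C=2: d=1.
Solve for f: f(k) = 3*(2*k + 3)/2 (degree 1 ≤ 1).
Get s_k = R·t_k = (2*k + 3)*factorial(k)/3**k with R(k) = B(k−1)f(k)/C(k) = 3*(2*k + 3)/(2*k**2 + k - 4).
Check: Δs_k = (2*k**2 + k - 4)*factorial(k)/(3*3**k). ✓
Sum = s_(7) − s_(0); s_(7) = 9520/243, s_(0) = 3 ⇒ 8791/243.

Σ = 8791/243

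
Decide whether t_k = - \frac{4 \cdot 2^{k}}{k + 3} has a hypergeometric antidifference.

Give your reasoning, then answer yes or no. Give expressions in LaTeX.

Ratio r(k) = 2*(k + 3)/(k + 4).
So A=2*k + 6 and B=k + 4, with C=1.
Solve (2*k + 6)·f(k+1) − (k + 3)·f(k) = 1.
From deg A=1, deg B=1, deg C=0: d=-1.
Bound -1 < 0, so the key equation has no polynomial solution.

No; the degree bound rules out any f.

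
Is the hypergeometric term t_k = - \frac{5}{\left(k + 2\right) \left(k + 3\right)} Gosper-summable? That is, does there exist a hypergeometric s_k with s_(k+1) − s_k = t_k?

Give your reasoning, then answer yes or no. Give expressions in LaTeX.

Step 1: r(k) = (k + 2)/(k + 4).
Gosper form: A/B · C(k+1)/C(k) with A=k + 2, B=k + 4, C=1.
Solve (k + 2)·f(k+1) − (k + 3)·f(k) = 1.
From deg A=1, deg B=1, deg C=0: d=1.
A polynomial solution: f(k) = k/2.
Get s_k = R·t_k = -5*k/(2*k + 4) with R(k) = B(k−1)f(k)/C(k) = k*(k + 3)/2.
Δs = -5/(k**2 + 5*k + 6), as required.

Yes. s_k = - \frac{5 k}{2 k + 4}.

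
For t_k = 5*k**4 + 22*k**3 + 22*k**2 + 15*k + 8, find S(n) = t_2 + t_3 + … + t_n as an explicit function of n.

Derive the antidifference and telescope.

r(k) = (5*k**4 + 42*k**3 + 118*k**2 + 145*k + 72)/(5*k**4 + 22*k**3 + 22*k**2 + 15*k + 8) after simplifying.
Take A(k)=1, B(k)=1, C(k)=k**4 + 22*k**3/5 + 22*k**2/5 + 3*k + 8/5.
Set up (1)·f(k+1) − (1)·f(k) − (k**4 + 22*k**3/5 + 22*k**2/5 + 3*k + 8/5) = 0.
Degrees (0,0,4) ⇒ d ≤ 5.
Match coefficients ⇒ f(k) = k*(k**4 + 3*k**3 - 2*k**2 + 2*k + 4)/5.
So s_k = (B(k−1)f/C)·t_k = (k*(k**4 + 3*k**3 - 2*k**2 + 2*k + 4)/(5*k**4 + 22*k**3 + 22*k**2 + 15*k + 8))·t_k = k*(k**4 + 3*k**3 - 2*k**2 + 2*k + 4).
s_(k+1) − s_k = 5*k**4 + 22*k**3 + 22*k**2 + 15*k + 8 = t_k.
Telescope: S(n) = s_(n+1) − s_(2) = n**5 + 8*n**4 + 20*n**3 + 24*n**2 + 19*n + 8 − (80) = n**5 + 8*n**4 + 20*n**3 + 24*n**2 + 19*n - 72.

S(n) = n**5 + 8*n**4 + 20*n**3 + 24*n**2 + 19*n - 72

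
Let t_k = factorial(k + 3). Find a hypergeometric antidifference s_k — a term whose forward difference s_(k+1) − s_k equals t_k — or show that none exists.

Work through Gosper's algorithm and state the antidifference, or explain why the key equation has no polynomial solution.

not Gosper-summable; s_k does not exist

Step 1: r(k) = k + 4.
Factor: A=k + 4; B=1; C=1.
Solve (k + 4)·f(k+1) − (1)·f(k) = 1.
deg f ≤ -1 (via 1,0,0).
Negative degree bound (-1): no f exists, t_k not Gosper-summable.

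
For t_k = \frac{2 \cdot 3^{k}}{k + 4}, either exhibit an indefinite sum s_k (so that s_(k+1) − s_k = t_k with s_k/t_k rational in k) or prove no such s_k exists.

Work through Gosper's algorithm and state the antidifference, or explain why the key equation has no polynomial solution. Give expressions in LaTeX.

Compute t_(k+1)/t_k: get 3*(k + 4)/(k + 5).
Factor: A=3*k + 12; B=k + 5; C=1.
Set up (3*k + 12)·f(k+1) − (k + 4)·f(k) − (1) = 0.
Bound: deg f ≤ -1.
Bound -1 < 0, so the key equation has no polynomial solution.

not Gosper-summable; s_k does not exist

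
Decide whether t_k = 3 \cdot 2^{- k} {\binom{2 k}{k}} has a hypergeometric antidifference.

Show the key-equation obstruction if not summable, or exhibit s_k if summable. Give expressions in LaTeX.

No — negative degree bound, so no certificate f.

Ratio r(k) = (2*k + 1)/(k + 1).
So A=2*k + 1 and B=k + 1, with C=1.
Need (2*k + 1)·f(k+1) − (k)·f(k) = 1.
d = -1 from the (1,1,0) case.
Bound -1 < 0, so the key equation has no polynomial solution.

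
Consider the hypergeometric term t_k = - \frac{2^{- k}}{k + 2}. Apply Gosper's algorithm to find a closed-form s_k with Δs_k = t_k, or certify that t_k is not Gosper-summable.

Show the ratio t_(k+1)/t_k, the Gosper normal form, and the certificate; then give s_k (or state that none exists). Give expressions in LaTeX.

Step 1: r(k) = (k + 2)/(2*(k + 3)).
Gosper form: A/B · C(k+1)/C(k) with A=k/2 + 1, B=k + 3, C=1.
Key eq: (k/2 + 1)·f(k+1) = (k + 2)·f(k) + (1).
From deg A=1, deg B=1, deg C=0: d=-1.
d = -1 < 0 ⇒ no nonzero polynomial f; not summable.

no hypergeometric antidifference exists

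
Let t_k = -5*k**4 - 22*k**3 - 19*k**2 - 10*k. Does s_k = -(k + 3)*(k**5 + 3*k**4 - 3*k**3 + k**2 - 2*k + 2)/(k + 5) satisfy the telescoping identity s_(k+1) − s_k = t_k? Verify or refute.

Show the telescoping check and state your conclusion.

Invalid: residual 4*(2*k**5 + 22*k**4 + 66*k**3 + 52*k**2 + 26*k - 1)/(k**2 + 11*k + 30) ≠ 0.

s_(k+1) = (-k**6 - 12*k**5 - 51*k**4 - 96*k**3 - 88*k**2 - 34*k - 8)/(k + 6)
s_(k+1) − s_k = (-5*k**6 - 69*k**5 - 323*k**4 - 615*k**3 - 472*k**2 - 196*k - 4)/(k**2 + 11*k + 30)
(s_(k+1) − s_k) − t_k = 4*(2*k**5 + 22*k**4 + 66*k**3 + 52*k**2 + 26*k - 1)/(k**2 + 11*k + 30)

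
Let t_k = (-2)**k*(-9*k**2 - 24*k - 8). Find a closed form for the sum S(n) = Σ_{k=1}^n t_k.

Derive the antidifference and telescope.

S(n) = -6*(-2)**n*n**2 - 20*(-2)**n*n - 10*(-2)**n + 10

Step 1: r(k) = 2*(-9*k**2 - 42*k - 41)/(9*k**2 + 24*k + 8).
Factor: A=-2; B=1; C=k**2 + 8*k/3 + 8/9.
f must satisfy (-2)·f(k+1) − (1)·f(k) = k**2 + 8*k/3 + 8/9.
Bound: deg f ≤ 2.
Match coefficients ⇒ f(k) = -(3*k**2 + 4*k - 2)/9.
Certificate R = B(k−1)f/C = -(3*k**2 + 4*k - 2)/(9*k**2 + 24*k + 8) gives s_k = (-2)**k*(3*k**2 + 4*k - 2).
Δs = (-2)**k*(-9*k**2 - 24*k - 8), as required.
Telescope: S(n) = s_(n+1) − s_(1) = (-2)**(n + 1)*(3*n**2 + 10*n + 5) − (-10) = -6*(-2)**n*n**2 - 20*(-2)**n*n - 10*(-2)**n + 10.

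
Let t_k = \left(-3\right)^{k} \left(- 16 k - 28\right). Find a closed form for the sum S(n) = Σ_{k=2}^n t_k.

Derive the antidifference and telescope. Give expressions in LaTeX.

S(n) = - 12 \left(-3\right)^{n} n - 24 \left(-3\right)^{n} - 108

r(k) = 3*(-4*k - 11)/(4*k + 7) after simplifying.
Take A(k)=-3, B(k)=1, C(k)=k + 7/4.
Key eq: (-3)·f(k+1) = (1)·f(k) + (k + 7/4).
Bound: deg f ≤ 1.
Solve for f: f(k) = -(k + 1)/4 (degree 1 ≤ 1).
Certificate R = B(k−1)f/C = -(k + 1)/(4*k + 7) gives s_k = 4*(-3)**k*(k + 1).
s_(k+1) − s_k = (-3)**k*(-16*k - 28) = t_k.
Evaluate: s_(n+1) = (-3)**(n + 1)*(4*n + 8); subtract s_(2) = 108 ⇒ S(n) = -12*(-3)**n*n - 24*(-3)**n - 108.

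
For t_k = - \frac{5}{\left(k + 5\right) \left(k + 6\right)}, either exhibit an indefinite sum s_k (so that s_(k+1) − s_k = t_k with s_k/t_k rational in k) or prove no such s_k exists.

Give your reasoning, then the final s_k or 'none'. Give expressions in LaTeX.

s_k = - \frac{k}{k + 5}

Ratio r(k) = (k + 5)/(k + 7).
A = k + 5, B = k + 7, C = 1.
Key eq: (k + 5)·f(k+1) = (k + 6)·f(k) + (1).
From deg A=1, deg B=1, deg C=0: d=1.
Match coefficients ⇒ f(k) = k/5.
So s_k = (B(k−1)f/C)·t_k = (k*(k + 6)/5)·t_k = -k/(k + 5).
Verify: -5/(k**2 + 11*k + 30) matches t_k.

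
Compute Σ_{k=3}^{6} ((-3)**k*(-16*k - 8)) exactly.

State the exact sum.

Step 1: r(k) = 3*(-2*k - 3)/(2*k + 1).
Normal form (A,B,C) = (-3, 1, k + 1/2).
Solve (-3)·f(k+1) − (1)·f(k) = k + 1/2.
deg f ≤ 1 (via 0,0,1).
Solving with deg f ≤ 1: f(k) = -(4*k - 1)/16.
Get s_k = R·t_k = (-3)**k*(4*k - 1) with R(k) = B(k−1)f(k)/C(k) = -(4*k - 1)/(8*(2*k + 1)).
s_(k+1) − s_k = (-3)**k*(-16*k - 8) = t_k.
Σ_(k=3)^(6) t_k = s_(7) − s_(3) = -59049 − (-297) = -58752.

Σ = -58752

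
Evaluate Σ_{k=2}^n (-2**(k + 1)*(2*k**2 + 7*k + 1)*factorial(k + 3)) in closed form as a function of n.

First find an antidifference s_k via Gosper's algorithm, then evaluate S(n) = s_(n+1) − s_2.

S(n) = -4*2**n*n*factorial(n + 4) + 960

Ratio r(k) = 2*(2*k**3 + 19*k**2 + 54*k + 40)/(2*k**2 + 7*k + 1).
So A=2*k + 8 and B=1, with C=k**2 + 7*k/2 + 1/2.
f must satisfy (2*k + 8)·f(k+1) − (1)·f(k) = k**2 + 7*k/2 + 1/2.
Degrees (1,0,2) ⇒ d ≤ 1.
Coefficient equations give f(k) = (k - 1)/2.
Then R = B(k−1)f/C = (k - 1)/(2*k**2 + 7*k + 1), so s_k = R(k)·t_k = -2**(k + 1)*(k - 1)*factorial(k + 3).
Δs = -2**(k + 1)*(2*k**2 + 7*k + 1)*factorial(k + 3), as required.
s_(n+1) = -2**(n + 2)*n*factorial(n + 4) and s_(2) = -960, so S(n) = -4*2**n*n*factorial(n + 4) + 960.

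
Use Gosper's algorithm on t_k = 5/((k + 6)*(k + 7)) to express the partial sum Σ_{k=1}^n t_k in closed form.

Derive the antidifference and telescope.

S(n) = 5*n/(7*(n + 7))

The ratio is (k + 6)/(k + 8).
A = k + 6, B = k + 8, C = 1.
Need (k + 6)·f(k+1) − (k + 7)·f(k) = 1.
deg f ≤ 1 (via 1,1,0).
A polynomial solution: f(k) = k/6.
So s_k = (B(k−1)f/C)·t_k = (k*(k + 7)/6)·t_k = 5*k/(6*(k + 6)).
s_(k+1) − s_k = 5/(k**2 + 13*k + 42) = t_k.
Σ_(k=1)^n t_k = s_(n+1) − s_(1) = (5*(n + 1)/(6*(n + 7))) − (5/42), i.e. 5*n/(7*(n + 7)).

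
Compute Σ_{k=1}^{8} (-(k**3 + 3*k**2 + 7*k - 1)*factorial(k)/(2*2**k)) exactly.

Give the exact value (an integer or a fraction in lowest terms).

Σ = -291991/4

Ratio r(k) = (k**4 + 7*k**3 + 22*k**2 + 26*k + 10)/(2*(k**3 + 3*k**2 + 7*k - 1)).
So A=k/2 + 1/2 and B=1, with C=k**3 + 3*k**2 + 7*k - 1.
Key eq: (k/2 + 1/2)·f(k+1) = (1)·f(k) + (k**3 + 3*k**2 + 7*k - 1).
Bound: deg f ≤ 2.
Coefficient equations give f(k) = 2*(k**2 + 2*k + 4).
Get s_k = R·t_k = -(k**2 + 2*k + 4)*factorial(k)/2**k with R(k) = B(k−1)f(k)/C(k) = 2*(k**2 + 2*k + 4)/(k**3 + 3*k**2 + 7*k - 1).
Check: Δs_k = -(k**3 + 3*k**2 + 7*k - 1)*factorial(k)/(2*2**k). ✓
Σ_(k=1)^(8) t_k = s_(9) − s_(1) = -292005/4 − (-7/2) = -291991/4.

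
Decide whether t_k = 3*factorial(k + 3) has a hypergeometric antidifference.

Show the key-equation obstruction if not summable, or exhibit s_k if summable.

No; the degree bound rules out any f.

r(k) = k + 4 after simplifying.
Take A(k)=k + 4, B(k)=1, C(k)=1.
Need (k + 4)·f(k+1) − (1)·f(k) = 1.
Degrees (1,0,0) ⇒ d ≤ -1.
Negative degree bound (-1): no f exists, t_k not Gosper-summable.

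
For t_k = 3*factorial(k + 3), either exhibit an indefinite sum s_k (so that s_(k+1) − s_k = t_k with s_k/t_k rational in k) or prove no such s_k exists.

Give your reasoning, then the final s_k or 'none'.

The ratio is k + 4.
Normal form (A,B,C) = (k + 4, 1, 1).
Set up (k + 4)·f(k+1) − (1)·f(k) − (1) = 0.
Degrees (1,0,0) ⇒ d ≤ -1.
Negative degree bound (-1): no f exists, t_k not Gosper-summable.

none (Gosper's algorithm certifies no s_k)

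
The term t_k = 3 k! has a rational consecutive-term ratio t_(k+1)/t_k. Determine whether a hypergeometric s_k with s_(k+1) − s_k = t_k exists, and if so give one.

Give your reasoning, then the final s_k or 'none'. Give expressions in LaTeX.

The ratio is k + 1.
So A=k + 1 and B=1, with C=1.
Key eq: (k + 1)·f(k+1) = (1)·f(k) + (1).
From deg A=1, deg B=0, deg C=0: d=-1.
Bound -1 < 0, so the key equation has no polynomial solution.

not Gosper-summable; s_k does not exist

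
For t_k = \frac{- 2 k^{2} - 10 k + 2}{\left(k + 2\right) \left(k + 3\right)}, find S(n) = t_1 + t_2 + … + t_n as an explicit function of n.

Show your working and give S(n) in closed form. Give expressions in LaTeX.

Compute t_(k+1)/t_k: get (k + 2)*(5*k + (k + 1)**2 + 4)/((k + 4)*(k**2 + 5*k - 1)).
Gosper form: A/B · C(k+1)/C(k) with A=k + 2, B=k + 4, C=k**2 + 5*k - 1.
Set up (k + 2)·f(k+1) − (k + 3)·f(k) − (k**2 + 5*k - 1) = 0.
Degrees (1,1,2) ⇒ d ≤ 2.
Solving with deg f ≤ 2: f(k) = k*(2*k - 3)/2.
Get s_k = R·t_k = k*(3 - 2*k)/(k + 2) with R(k) = B(k−1)f(k)/C(k) = k*(k + 3)*(2*k - 3)/(2*(k**2 + 5*k - 1)).
Check: Δs_k = 2*(-k**2 - 5*k + 1)/(k**2 + 5*k + 6). ✓
Evaluate: s_(n+1) = (-2*n**2 - n + 1)/(n + 3); subtract s_(1) = 1/3 ⇒ S(n) = 2*n*(-3*n - 2)/(3*(n + 3)).

S(n) = \frac{2 n \left(- 3 n - 2\right)}{3 \left(n + 3\right)}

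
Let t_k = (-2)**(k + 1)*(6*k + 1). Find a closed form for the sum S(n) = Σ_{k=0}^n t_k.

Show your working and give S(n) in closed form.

S(n) = -8*(-2)**n*n - 4*(-2)**n + 2

Step 1: r(k) = 2*(-6*k - 7)/(6*k + 1).
Normal form (A,B,C) = (-2, 1, k + 1/6).
Solve (-2)·f(k+1) − (1)·f(k) = k + 1/6.
From deg A=0, deg B=0, deg C=1: d=1.
Match coefficients ⇒ f(k) = -(2*k - 1)/6.
R(k) = B(k−1)·f(k)/C(k) = -(2*k - 1)/(6*k + 1); s_k = R·t_k = (-2)**(k + 1)*(1 - 2*k).
s_(k+1) − s_k = (-2)**(k + 1)*(6*k + 1) = t_k.
Evaluate: s_(n+1) = (-2)**(n + 2)*(-2*n - 1); subtract s_(0) = -2 ⇒ S(n) = -8*(-2)**n*n - 4*(-2)**n + 2.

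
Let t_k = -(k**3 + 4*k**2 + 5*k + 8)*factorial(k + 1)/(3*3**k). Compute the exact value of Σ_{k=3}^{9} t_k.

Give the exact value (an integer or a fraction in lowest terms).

The ratio is (k**4 + 9*k**3 + 30*k**2 + 50*k + 36)/(3*(k**3 + 4*k**2 + 5*k + 8)).
Factor: A=k/3 + 2/3; B=1; C=k**3 + 4*k**2 + 5*k + 8.
Set up (k/3 + 2/3)·f(k+1) − (1)·f(k) − (k**3 + 4*k**2 + 5*k + 8) = 0.
Bound: deg f ≤ 2.
Coefficient equations give f(k) = 3*k*(k + 3).
R(k) = B(k−1)·f(k)/C(k) = 3*k*(k + 3)/(k**3 + 4*k**2 + 5*k + 8); s_k = R·t_k = -k*(k + 3)*factorial(k + 1)/3**k.
Check: Δs_k = -(k**3 + 4*k**2 + 5*k + 8)*factorial(k + 1)/(3*3**k). ✓
Evaluate s at k=10 and k=3: -64064000/729 and -16; difference -64052336/729.

Σ = -64052336/729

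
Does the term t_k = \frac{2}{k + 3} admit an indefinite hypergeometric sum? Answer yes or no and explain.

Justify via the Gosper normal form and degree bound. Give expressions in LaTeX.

r(k) = (k + 3)/(k + 4) after simplifying.
Normal form (A,B,C) = (k + 3, k + 4, 1).
Need (k + 3)·f(k+1) − (k + 3)·f(k) = 1.
From deg A=1, deg B=1, deg C=0: d=0.
Write f(k) = c0. Then LHS − RHS = -1, requiring -1 = 0: contradictory. No certificate.

No — key equation has no polynomial f.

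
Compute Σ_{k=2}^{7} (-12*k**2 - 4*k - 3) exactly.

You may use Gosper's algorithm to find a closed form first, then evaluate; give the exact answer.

Σ = -1794

Step 1: r(k) = (12*k**2 + 28*k + 19)/(12*k**2 + 4*k + 3).
Normal form (A,B,C) = (1, 1, k**2 + k/3 + 1/4).
Need (1)·f(k+1) − (1)·f(k) = k**2 + k/3 + 1/4.
Degrees (0,0,2) ⇒ d ≤ 3.
Solving with deg f ≤ 3: f(k) = k*(4*k**2 - 4*k + 3)/12.
Then R = B(k−1)f/C = k*(4*k**2 - 4*k + 3)/(12*k**2 + 4*k + 3), so s_k = R(k)·t_k = k*(-4*k**2 + 4*k - 3).
Verify: -12*k**2 - 4*k - 3 matches t_k.
Sum = s_(8) − s_(2); s_(8) = -1816, s_(2) = -22 ⇒ -1794.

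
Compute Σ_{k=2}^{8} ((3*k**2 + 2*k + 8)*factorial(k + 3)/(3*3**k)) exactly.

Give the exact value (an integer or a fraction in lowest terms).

Step 1: r(k) = (k + 4)*(2*k + 3*(k + 1)**2 + 10)/(3*(3*k**2 + 2*k + 8)).
Factor: A=k/3 + 4/3; B=1; C=k**2 + 2*k/3 + 8/3.
Set up (k/3 + 4/3)·f(k+1) − (1)·f(k) − (k**2 + 2*k/3 + 8/3) = 0.
Degrees (1,0,2) ⇒ d ≤ 1.
Coefficient equations give f(k) = 3*k - 4.
Certificate R = B(k−1)f/C = 3*(3*k - 4)/(3*k**2 + 2*k + 8) gives s_k = (3*k - 4)*factorial(k + 3)/3**k.
Verify: (3*k**2 + 2*k + 8)*factorial(k + 3)/(3*3**k) matches t_k.
Telescoping: Σ = s_(9) − s_(2) = 45337600/81 − (80/3) = 45335440/81.

Σ = 45335440/81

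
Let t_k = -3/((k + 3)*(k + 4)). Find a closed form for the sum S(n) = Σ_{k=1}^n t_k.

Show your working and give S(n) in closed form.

t_(k+1)/t_k = (k + 3)/(k + 5).
Take A(k)=k + 3, B(k)=k + 5, C(k)=1.
f must satisfy (k + 3)·f(k+1) − (k + 4)·f(k) = 1.
deg f ≤ 1 (via 1,1,0).
Solve for f: f(k) = k/3 (degree 1 ≤ 1).
Get s_k = R·t_k = -k/(k + 3) with R(k) = B(k−1)f(k)/C(k) = k*(k + 4)/3.
Verify: -3/(k**2 + 7*k + 12) matches t_k.
s_(n+1) = (-n - 1)/(n + 4) and s_(1) = -1/4, so S(n) = -3*n/(4*n + 16).

S(n) = -3*n/(4*n + 16)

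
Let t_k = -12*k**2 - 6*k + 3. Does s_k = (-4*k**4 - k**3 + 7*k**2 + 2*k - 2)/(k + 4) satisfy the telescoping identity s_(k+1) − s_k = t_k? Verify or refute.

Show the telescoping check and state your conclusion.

Invalid: residual 3*(8*k**3 + 57*k**2 + 25*k - 14)/(k**2 + 9*k + 20) ≠ 0.

s_(k+1) = (-4*k**4 - 17*k**3 - 20*k**2 - 3*k + 2)/(k + 5)
s_(k+1) − s_k = 6*(-2*k**4 - 15*k**3 - 20*k**2 - 3*k + 3)/(k**2 + 9*k + 20)
(s_(k+1) − s_k) − t_k = 3*(8*k**3 + 57*k**2 + 25*k - 14)/(k**2 + 9*k + 20)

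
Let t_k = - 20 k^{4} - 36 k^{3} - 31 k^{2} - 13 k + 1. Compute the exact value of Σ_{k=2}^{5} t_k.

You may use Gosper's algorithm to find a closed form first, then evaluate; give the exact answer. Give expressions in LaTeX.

Σ = -29476

Ratio r(k) = (20*k**4 + 116*k**3 + 259*k**2 + 263*k + 99)/(20*k**4 + 36*k**3 + 31*k**2 + 13*k - 1).
Gosper form: A/B · C(k+1)/C(k) with A=1, B=1, C=k**4 + 9*k**3/5 + 31*k**2/20 + 13*k/20 - 1/20.
f must satisfy (1)·f(k+1) − (1)·f(k) = k**4 + 9*k**3/5 + 31*k**2/20 + 13*k/20 - 1/20.
Degrees (0,0,4) ⇒ d ≤ 5.
Solving with deg f ≤ 5: f(k) = k*(4*k**4 - k**3 - k**2 - 3)/20.
Then R = B(k−1)f/C = k*(4*k**4 - k**3 - k**2 - 3)/(20*k**4 + 36*k**3 + 31*k**2 + 13*k - 1), so s_k = R(k)·t_k = k*(-4*k**4 + k**3 + k**2 + 3).
Verify: -20*k**4 - 36*k**3 - 31*k**2 - 13*k + 1 matches t_k.
Sum = s_(6) − s_(2); s_(6) = -29574, s_(2) = -98 ⇒ -29476.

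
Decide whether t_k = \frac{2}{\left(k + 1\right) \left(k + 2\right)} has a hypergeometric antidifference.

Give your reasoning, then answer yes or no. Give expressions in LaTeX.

The ratio is (k + 1)/(k + 3).
Gosper form: A/B · C(k+1)/C(k) with A=k + 1, B=k + 3, C=1.
Key eq: (k + 1)·f(k+1) = (k + 2)·f(k) + (1).
d = 1 from the (1,1,0) case.
Solve for f: f(k) = k (degree 1 ≤ 1).
Get s_k = R·t_k = 2*k/(k + 1) with R(k) = B(k−1)f(k)/C(k) = k*(k + 2).
Δs = 2/(k**2 + 3*k + 2), as required.

Yes. s_k = \frac{2 k}{k + 1}.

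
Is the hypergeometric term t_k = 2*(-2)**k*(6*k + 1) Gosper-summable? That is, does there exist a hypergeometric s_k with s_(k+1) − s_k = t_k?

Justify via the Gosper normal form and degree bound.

Yes. s_k = (-2)**(k + 1)*(2*k - 1).

Step 1: r(k) = 2*(-6*k - 7)/(6*k + 1).
Normal form (A,B,C) = (-2, 1, k + 1/6).
Set up (-2)·f(k+1) − (1)·f(k) − (k + 1/6) = 0.
Bound: deg f ≤ 1.
A polynomial solution: f(k) = -(2*k - 1)/6.
Get s_k = R·t_k = (-2)**(k + 1)*(2*k - 1) with R(k) = B(k−1)f(k)/C(k) = -(2*k - 1)/(6*k + 1).
Check: Δs_k = 2*(-2)**k*(6*k + 1). ✓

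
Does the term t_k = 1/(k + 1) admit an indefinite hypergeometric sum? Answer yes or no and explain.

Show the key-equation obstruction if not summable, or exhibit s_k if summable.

Compute t_(k+1)/t_k: get (k + 1)/(k + 2).
Normal form (A,B,C) = (k + 1, k + 2, 1).
Key eq: (k + 1)·f(k+1) = (k + 1)·f(k) + (1).
Bound: deg f ≤ 0.
Generic f = c0 gives residual -1; -1 = 0 cannot hold, so t_k is not Gosper-summable.

No — key equation has no polynomial f.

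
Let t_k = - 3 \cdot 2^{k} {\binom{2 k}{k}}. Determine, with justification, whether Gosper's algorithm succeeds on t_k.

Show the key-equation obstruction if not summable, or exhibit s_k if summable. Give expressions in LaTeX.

No — key equation has no polynomial f.

The ratio is 4*(2*k + 1)/(k + 1).
A = 8*k + 4, B = k + 1, C = 1.
Need (8*k + 4)·f(k+1) − (k)·f(k) = 1.
d = -1 from the (1,1,0) case.
Bound -1 < 0, so the key equation has no polynomial solution.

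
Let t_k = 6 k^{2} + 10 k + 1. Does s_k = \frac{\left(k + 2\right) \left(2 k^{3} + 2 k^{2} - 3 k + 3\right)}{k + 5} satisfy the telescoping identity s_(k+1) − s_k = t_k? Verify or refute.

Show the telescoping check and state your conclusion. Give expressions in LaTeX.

Invalid: residual \frac{6 \left(- 2 k^{3} - 19 k^{2} - 27 k - 1\right)}{k^{2} + 11 k + 30} ≠ 0.

s_(k+1) = (k + 3)*(-3*k + 2*(k + 1)**3 + 2*(k + 1)**2)/(k + 6)
s_(k+1) − s_k = (6*k**4 + 64*k**3 + 177*k**2 + 149*k + 24)/(k**2 + 11*k + 30)
(s_(k+1) − s_k) − t_k = 6*(-2*k**3 - 19*k**2 - 27*k - 1)/(k**2 + 11*k + 30)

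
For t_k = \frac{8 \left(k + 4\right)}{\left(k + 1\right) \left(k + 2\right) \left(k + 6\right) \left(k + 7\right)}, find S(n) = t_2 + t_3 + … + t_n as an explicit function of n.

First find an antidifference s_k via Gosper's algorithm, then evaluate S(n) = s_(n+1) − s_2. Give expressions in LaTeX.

S(n) = \frac{n^{2} + 9 n - 10}{6 \left(n^{2} + 9 n + 14\right)}

Ratio r(k) = (k + 1)*(k + 5)*(k + 6)/((k + 3)*(k + 4)*(k + 8)).
Take A(k)=k + 1, B(k)=k + 8, C(k)=k**4 + 16*k**3 + 95*k**2 + 248*k + 240.
Set up (k + 1)·f(k+1) − (k + 7)·f(k) − (k**4 + 16*k**3 + 95*k**2 + 248*k + 240) = 0.
deg f ≤ 6 (via 1,1,4).
Match coefficients ⇒ f(k) = k*(k + 2)*(k + 3)*(k + 4)*(k + 5)*(k + 7)/12.
Get s_k = R·t_k = 2*k*(k + 7)/(3*(k**2 + 7*k + 6)) with R(k) = B(k−1)f(k)/C(k) = k*(k + 2)*(k + 7)**2/(12*(k + 4)).
Verify: 8*(k + 4)/(k**4 + 16*k**3 + 83*k**2 + 152*k + 84) matches t_k.
s_(n+1) = 2*(n**2 + 9*n + 8)/(3*(n**2 + 9*n + 14)) and s_(2) = 1/2, so S(n) = (n**2 + 9*n - 10)/(6*(n**2 + 9*n + 14)).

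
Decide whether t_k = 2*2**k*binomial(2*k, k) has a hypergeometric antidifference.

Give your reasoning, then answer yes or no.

Compute t_(k+1)/t_k: get 4*(2*k + 1)/(k + 1).
Take A(k)=8*k + 4, B(k)=k + 1, C(k)=1.
Key eq: (8*k + 4)·f(k+1) = (k)·f(k) + (1).
Degrees (1,1,0) ⇒ d ≤ -1.
Bound -1 < 0, so the key equation has no polynomial solution.

No — negative degree bound, so no certificate f.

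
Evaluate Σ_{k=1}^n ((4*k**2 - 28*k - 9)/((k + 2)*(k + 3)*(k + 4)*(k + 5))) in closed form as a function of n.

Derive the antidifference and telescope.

t_(k+1)/t_k = (k + 2)*(28*k - 4*(k + 1)**2 + 37)/((k + 6)*(-4*k**2 + 28*k + 9)).
So A=k + 2 and B=k + 6, with C=k**2 - 7*k - 9/4.
Need (k + 2)·f(k+1) − (k + 5)·f(k) = k**2 - 7*k - 9/4.
Bound: deg f ≤ 3.
Match coefficients ⇒ f(k) = -k*(k**2 + 41*k - 6)/32.
R(k) = B(k−1)·f(k)/C(k) = -k*(k + 5)*(k**2 + 41*k - 6)/(8*(4*k**2 - 28*k - 9)); s_k = R·t_k = k*(-k**2 - 41*k + 6)/(8*(k + 2)*(k + 3)*(k + 4)).
s_(k+1) − s_k = (4*k**2 - 28*k - 9)/(k**4 + 14*k**3 + 71*k**2 + 154*k + 120) = t_k.
Telescope: S(n) = s_(n+1) − s_(1) = (-n**3 - 44*n**2 - 79*n - 36)/(8*(n**3 + 12*n**2 + 47*n + 60)) − (-3/40) = n*(-n**2 - 92*n - 127)/(20*(n**3 + 12*n**2 + 47*n + 60)).

S(n) = n*(-n**2 - 92*n - 127)/(20*(n**3 + 12*n**2 + 47*n + 60))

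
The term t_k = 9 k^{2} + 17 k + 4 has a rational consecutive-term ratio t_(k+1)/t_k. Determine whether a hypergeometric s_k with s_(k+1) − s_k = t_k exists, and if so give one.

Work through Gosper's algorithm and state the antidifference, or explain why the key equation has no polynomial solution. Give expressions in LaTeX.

t_(k+1)/t_k = (9*k**2 + 35*k + 30)/(9*k**2 + 17*k + 4).
Gosper form: A/B · C(k+1)/C(k) with A=1, B=1, C=k**2 + 17*k/9 + 4/9.
Solve (1)·f(k+1) − (1)·f(k) = k**2 + 17*k/9 + 4/9.
d = 3 from the (0,0,2) case.
A polynomial solution: f(k) = k*(3*k**2 + 4*k - 3)/9.
So s_k = (B(k−1)f/C)·t_k = (k*(3*k**2 + 4*k - 3)/(9*k**2 + 17*k + 4))·t_k = k*(3*k**2 + 4*k - 3).
Check: Δs_k = 9*k**2 + 17*k + 4. ✓

s_k = k \left(3 k^{2} + 4 k - 3\right)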